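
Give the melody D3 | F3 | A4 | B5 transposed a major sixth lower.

D3 down a major sixth is F2.
F3 down a major sixth is Ab2.
A4: a sixth down reaches C, and 9 semitones makes it C4.
B5: a sixth down reaches D, and 9 semitones makes it D5.

F2 Ab2 C4 D5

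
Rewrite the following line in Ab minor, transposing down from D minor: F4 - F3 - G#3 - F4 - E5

Cb4 Cb3 D3 Cb4 Bb4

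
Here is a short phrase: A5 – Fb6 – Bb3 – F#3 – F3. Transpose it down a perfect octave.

A4 Fb5 Bb2 F#2 F2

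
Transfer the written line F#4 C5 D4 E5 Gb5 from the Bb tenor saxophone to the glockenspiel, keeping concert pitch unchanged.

E1 Bb1 C1 D2 Fb2

First find concert pitch: the Bb tenor saxophone sounds a major ninth below written, so F#4 C5 D4 E5 Gb5 sounds E3 Bb3 C3 D4 Fb4.
Then write for glockenspiel: it sounds a perfect fifteenth above written, so the part must be a perfect fifteenth below concert.
E3 → E1
Bb3 → Bb1
C3 → C1
D4 → D2
Fb4 → Fb2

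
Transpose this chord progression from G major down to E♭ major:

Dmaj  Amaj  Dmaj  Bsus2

Bbmaj Fmaj Bbmaj Gsus2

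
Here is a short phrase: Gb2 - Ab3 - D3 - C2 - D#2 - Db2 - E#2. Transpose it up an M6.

Gb2 gives Eb3
Ab3 gives F4
D3 gives B3
C2 gives A2
D#2 gives B#2
Db2 gives Bb2
E#2 gives C##3

Eb3 F4 B3 A2 B#2 Bb2 C##3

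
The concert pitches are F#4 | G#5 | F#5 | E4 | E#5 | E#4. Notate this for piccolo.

F#3 G#4 F#4 E3 E#4 E#3

Written C4 sounds as C5 on the piccolo, so concert pitches are written a perfect octave down.
F#4 → F#3
G#5 → G#4
F#5 → F#4
E4 → E3
E#5 → E#4
E#4 → E#3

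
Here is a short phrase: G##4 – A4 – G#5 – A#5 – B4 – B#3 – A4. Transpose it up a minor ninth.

G##4: a ninth up reaches A, and 13 semitones makes it A#5.
A4: a ninth up reaches B, and 13 semitones makes it Bb5.
G#5: a ninth up reaches A, and 13 semitones makes it A6.
A#5 up a minor ninth is B6.
B4: a ninth up reaches C, and 13 semitones makes it C6.
B#3 up a minor ninth is C#5.
A4 up a minor ninth is Bb5.

A#5 Bb5 A6 B6 C6 C#5 Bb5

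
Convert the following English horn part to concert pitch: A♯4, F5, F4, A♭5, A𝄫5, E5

D#4 Bb4 Bb3 Db5 Dbb5 A4

The English horn sounds a perfect fifth below written, so transpose each written note down a perfect fifth.
A#4 → D#4
F5 → Bb4
F4 → Bb3
Ab5 → Db5
Abb5 → Dbb5
E5 → A4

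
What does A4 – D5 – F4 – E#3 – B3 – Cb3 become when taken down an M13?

A4 to C3
D5 to F3
F4 to Ab2
E#3 to G#1
B3 to D2
Cb3 to Ebb1

C3 F3 Ab2 G#1 D2 Ebb1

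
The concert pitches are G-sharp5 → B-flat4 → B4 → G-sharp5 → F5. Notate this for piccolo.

The piccolo sounds a perfect octave above written, so the written part must be a perfect octave below concert — transpose each note down.
G#5 -> G#4
Bb4 -> Bb3
B4 -> B3
G#5 -> G#4
F5 -> F4

G#4 Bb3 B3 G#4 F4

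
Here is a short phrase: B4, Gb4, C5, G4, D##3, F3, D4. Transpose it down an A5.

Eb4 Cbb4 Fb4 Cb4 G#2 Bbb2 Gb3

B4 -> Eb4
Gb4 -> Cbb4
C5 -> Fb4
G4 -> Cb4
D##3 -> G#2
F3 -> Bbb2
D4 -> Gb3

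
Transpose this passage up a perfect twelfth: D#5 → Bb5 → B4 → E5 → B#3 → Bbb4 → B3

A#6 F7 F#6 B6 F##5 Fb6 F#5

A perfect twelfth up from D#5 gives A#6.
Bb5 up a perfect twelfth is F7.
B4 up a perfect twelfth is F#6.
A perfect twelfth up from E5 gives B6.
B#3 up a perfect twelfth is F##5.
A perfect twelfth up from Bbb4 gives Fb6.
A perfect twelfth up from B3 gives F#5.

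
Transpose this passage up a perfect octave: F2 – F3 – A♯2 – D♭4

F2 to F3
F3 to F4
A#2 to A#3
Db4 to Db5

F3 F4 A#3 Db5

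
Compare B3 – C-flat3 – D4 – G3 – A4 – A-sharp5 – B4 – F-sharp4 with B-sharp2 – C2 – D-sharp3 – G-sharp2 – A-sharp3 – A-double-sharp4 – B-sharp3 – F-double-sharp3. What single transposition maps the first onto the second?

Take the first pair: B3 → B#2. B to B spans 8 letter names, so the interval is some kind of octave.
B#2 to B3 is 11 semitones, which makes it a diminished octave; the second version is lower, so the direction is down.
Checking another pair — F#4 → F##3 — gives the same interval.

down a diminished octave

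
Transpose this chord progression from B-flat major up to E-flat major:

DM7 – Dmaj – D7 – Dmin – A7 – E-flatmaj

GM7 Gmaj G7 Gmin D7 Abmaj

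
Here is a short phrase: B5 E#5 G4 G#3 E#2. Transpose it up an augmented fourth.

An augmented fourth up from B5 gives E#6.
E#5: a fourth up reaches A, and 6 semitones makes it A##5.
G4: a fourth up reaches C, and 6 semitones makes it C#5.
An augmented fourth up from G#3 gives C##4.
An augmented fourth up from E#2 gives A##2.

E#6 A##5 C#5 C##4 A##2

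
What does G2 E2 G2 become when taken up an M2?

A major second up from G2 gives A2.
E2: a second up reaches F, and 2 semitones makes it F#2.
G2: a second up reaches A, and 2 semitones makes it A2.

A2 F#2 A2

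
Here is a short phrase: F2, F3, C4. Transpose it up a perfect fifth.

F2 -> C3
F3 -> C4
C4 -> G4

C3 C4 G4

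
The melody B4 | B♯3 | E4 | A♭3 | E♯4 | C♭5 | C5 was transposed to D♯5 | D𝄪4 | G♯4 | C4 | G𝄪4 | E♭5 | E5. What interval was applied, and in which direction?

up a major third

From B4 to D#5 is 3 letter names — a third of some quality.
B4 to D#5 is 4 semitones, which makes it a major third; the second version is higher, so the direction is up.
Checking another pair — C5 → E5 — gives the same interval.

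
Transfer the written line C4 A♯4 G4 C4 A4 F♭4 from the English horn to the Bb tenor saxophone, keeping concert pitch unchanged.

G4 E#5 D5 G4 E5 Cb5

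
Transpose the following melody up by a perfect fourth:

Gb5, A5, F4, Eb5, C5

Cb6 D6 Bb4 Ab5 F5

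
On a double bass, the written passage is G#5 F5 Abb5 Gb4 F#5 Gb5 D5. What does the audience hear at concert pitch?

G#4 F4 Abb4 Gb3 F#4 Gb4 D4

Written C4 on the double bass sounds as C3, a perfect octave lower; apply that shift to every note.
G#5 gives G#4
F5 gives F4
Abb5 gives Abb4
Gb4 gives Gb3
F#5 gives F#4
Gb5 gives Gb4
D5 gives D4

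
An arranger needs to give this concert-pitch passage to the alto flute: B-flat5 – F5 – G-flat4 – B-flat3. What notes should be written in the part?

Eb6 Bb5 Cb5 Eb4

Written C4 sounds as G3 on the alto flute, so concert pitches are written a perfect fourth up.
Bb5 gives Eb6
F5 gives Bb5
Gb4 gives Cb5
Bb3 gives Eb4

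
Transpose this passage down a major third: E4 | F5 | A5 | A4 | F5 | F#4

C4 Db5 F5 F4 Db5 D4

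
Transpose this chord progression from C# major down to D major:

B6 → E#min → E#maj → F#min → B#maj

C6 F#min F#maj Gmin C#maj

C# major down to D major is a major seventh; each chord root moves by that interval while the quality stays the same.
B6: root B down a major seventh → C, giving C6.
E#min: root E# down a major seventh → F#, giving F#min.
E#maj: root E# down a major seventh → F#, giving F#maj.
F#min: root F# down a major seventh → G, giving Gmin.
B#maj: root B# down a major seventh → C#, giving C#maj.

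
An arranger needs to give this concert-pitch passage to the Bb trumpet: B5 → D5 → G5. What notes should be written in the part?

Written C4 sounds as Bb3 on the Bb trumpet, so concert pitches are written a major second up.
B5 -> C#6
D5 -> E5
G5 -> A5

C#6 E5 A5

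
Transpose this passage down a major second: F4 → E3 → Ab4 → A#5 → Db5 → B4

Eb4 D3 Gb4 G#5 Cb5 A4

F4 becomes Eb4
E3 becomes D3
Ab4 becomes Gb4
A#5 becomes G#5
Db5 becomes Cb5
B4 becomes A4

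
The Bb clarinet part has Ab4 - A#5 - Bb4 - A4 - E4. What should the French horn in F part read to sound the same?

Db5 D#6 Eb5 D5 A4

First find concert pitch: the Bb clarinet sounds a major second below written, so Ab4 A#5 Bb4 A4 E4 sounds Gb4 G#5 Ab4 G4 D4.
Then write for French horn in F: it sounds a perfect fifth below written, so the part must be a perfect fifth above concert.
Gb4 → Db5
G#5 → D#6
Ab4 → Eb5
G4 → D5
D4 → A4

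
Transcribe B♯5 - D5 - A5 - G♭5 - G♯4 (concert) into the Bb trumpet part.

The Bb trumpet sounds a major second below written, so the written part must be a major second above concert — transpose each note up.
B#5 → C##6
D5 → E5
A5 → B5
Gb5 → Ab5
G#4 → A#4

C##6 E5 B5 Ab5 A#4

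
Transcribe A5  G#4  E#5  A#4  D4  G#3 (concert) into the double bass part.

A6 G#5 E#6 A#5 D5 G#4

The double bass sounds a perfect octave below written, so the written part must be a perfect octave above concert — transpose each note up.
A5 -> A6
G#4 -> G#5
E#5 -> E#6
A#4 -> A#5
D4 -> D5
G#3 -> G#4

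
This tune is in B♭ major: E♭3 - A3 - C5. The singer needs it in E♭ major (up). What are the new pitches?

Ab3 D4 F5

From B♭ up to E♭ is a perfect fourth; apply that to each pitch.
Eb3 → Ab3
A3 → D4
C5 → F5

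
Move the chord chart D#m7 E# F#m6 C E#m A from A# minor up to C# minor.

F#m7 G# Am6 Eb G#m C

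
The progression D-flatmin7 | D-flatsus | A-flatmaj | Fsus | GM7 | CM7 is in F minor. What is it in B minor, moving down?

F minor down to B minor is a diminished fifth; each chord root moves by that interval while the quality stays the same.
D-flatmin7: root D-flat down a diminished fifth → G, giving Gmin7.
D-flatsus: root D-flat down a diminished fifth → G, giving Gsus.
A-flatmaj: root A-flat down a diminished fifth → D, giving Dmaj.
Fsus: root F down a diminished fifth → B, giving Bsus.
GM7: root G down a diminished fifth → C#, giving C#M7.
CM7: root C down a diminished fifth → F#, giving F#M7.

Gmin7 Gsus Dmaj Bsus C#M7 F#M7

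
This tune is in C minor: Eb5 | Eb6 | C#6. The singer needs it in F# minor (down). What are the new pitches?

From C down to F# is a diminished fifth; apply that to each pitch.
Eb5 gives A4
Eb6 gives A5
C#6 gives F##5

A4 A5 F##5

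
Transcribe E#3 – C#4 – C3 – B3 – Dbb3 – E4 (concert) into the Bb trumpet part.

F##3 D#4 D3 C#4 Ebb3 F#4

The Bb trumpet sounds a major second below written, so the written part must be a major second above concert — transpose each note up.
E#3 to F##3
C#4 to D#4
C3 to D3
B3 to C#4
Dbb3 to Ebb3
E4 to F#4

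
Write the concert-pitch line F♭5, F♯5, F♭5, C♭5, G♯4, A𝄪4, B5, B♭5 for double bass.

Fb6 F#6 Fb6 Cb6 G#5 A##5 B6 Bb6

Written C4 sounds as C3 on the double bass, so concert pitches are written a perfect octave up.
Fb5 to Fb6
F#5 to F#6
Fb5 to Fb6
Cb5 to Cb6
G#4 to G#5
A##4 to A##5
B5 to B6
Bb5 to Bb6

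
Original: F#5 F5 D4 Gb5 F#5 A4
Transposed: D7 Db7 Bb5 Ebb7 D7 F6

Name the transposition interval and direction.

From F#5 to D7 is 13 letter names — a thirteenth of some quality.
F#5 to D7 is 20 semitones, which makes it a minor thirteenth; the second version is higher, so the direction is up.
Checking another pair — A4 → F6 — gives the same interval.

up a minor thirteenth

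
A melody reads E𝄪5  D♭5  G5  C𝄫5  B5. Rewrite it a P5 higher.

B##5 Ab5 D6 Gbb5 F#6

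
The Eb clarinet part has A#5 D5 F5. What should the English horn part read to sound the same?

G#6 C6 Eb6

First find concert pitch: the Eb clarinet sounds a minor third above written, so A#5 D5 F5 sounds C#6 F5 Ab5.
Then write for English horn: it sounds a perfect fifth below written, so the part must be a perfect fifth above concert.
C#6 → G#6
F5 → C6
Ab5 → Eb6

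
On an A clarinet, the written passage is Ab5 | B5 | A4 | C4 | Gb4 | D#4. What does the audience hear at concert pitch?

The A clarinet sounds a minor third below written, so transpose each written note down a minor third.
Ab5 gives F5
B5 gives G#5
A4 gives F#4
C4 gives A3
Gb4 gives Eb4
D#4 gives B#3

F5 G#5 F#4 A3 Eb4 B#3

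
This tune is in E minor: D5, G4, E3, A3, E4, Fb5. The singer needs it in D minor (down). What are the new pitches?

E minor to D minor down is a major second, so every note moves down by that interval.
D5 gives C5
G4 gives F4
E3 gives D3
A3 gives G3
E4 gives D4
Fb5 gives Ebb5

C5 F4 D3 G3 D4 Ebb5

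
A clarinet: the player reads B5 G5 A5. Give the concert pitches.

G#5 E5 F#5

The A clarinet sounds a minor third below written, so transpose each written note down a minor third.
B5 → G#5
G5 → E5
A5 → F#5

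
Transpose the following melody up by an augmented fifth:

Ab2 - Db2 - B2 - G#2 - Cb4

E3 A2 F##3 D##3 G4

Ab2 → E3
Db2 → A2
B2 → F##3
G#2 → D##3
Cb4 → G4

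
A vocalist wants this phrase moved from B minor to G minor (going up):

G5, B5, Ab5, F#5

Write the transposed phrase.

B minor to G minor up is a minor sixth, so every note moves up by that interval.
G5 gives Eb6
B5 gives G6
Ab5 gives Fb6
F#5 gives D6

Eb6 G6 Fb6 D6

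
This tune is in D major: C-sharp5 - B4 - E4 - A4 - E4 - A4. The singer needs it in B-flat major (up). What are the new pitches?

From D up to B-flat is a minor sixth; apply that to each pitch.
C#5 → A5
B4 → G5
E4 → C5
A4 → F5
E4 → C5
A4 → F5

A5 G5 C5 F5 C5 F5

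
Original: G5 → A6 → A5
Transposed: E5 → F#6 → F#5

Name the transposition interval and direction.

down a minor third

Take the first pair: G5 → E5. G to E spans 3 letter names, so the interval is some kind of third.
E5 to G5 is 3 semitones, which makes it a minor third; the second version is lower, so the direction is down.
Checking another pair — A5 → F#5 — gives the same interval.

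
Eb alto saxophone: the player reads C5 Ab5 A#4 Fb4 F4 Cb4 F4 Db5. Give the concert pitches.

The Eb alto saxophone sounds a major sixth below written, so transpose each written note down a major sixth.
C5 gives Eb4
Ab5 gives Cb5
A#4 gives C#4
Fb4 gives Abb3
F4 gives Ab3
Cb4 gives Ebb3
F4 gives Ab3
Db5 gives Fb4

Eb4 Cb5 C#4 Abb3 Ab3 Ebb3 Ab3 Fb4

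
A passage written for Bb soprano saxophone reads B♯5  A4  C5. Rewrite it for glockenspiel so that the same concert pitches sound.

A#3 G2 Bb2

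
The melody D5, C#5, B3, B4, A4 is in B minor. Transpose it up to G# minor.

B5 A#5 G#4 G#5 F#5

B minor to G# minor up is a major sixth, so every note moves up by that interval.
D5 → B5
C#5 → A#5
B3 → G#4
B4 → G#5
A4 → F#5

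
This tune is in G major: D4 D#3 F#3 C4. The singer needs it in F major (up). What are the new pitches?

C5 C#4 E4 Bb4

From G up to F is a minor seventh; apply that to each pitch.
D4 → C5
D#3 → C#4
F#3 → E4
C4 → Bb4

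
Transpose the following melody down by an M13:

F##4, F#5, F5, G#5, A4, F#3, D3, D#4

F##4 gives A#2
F#5 gives A3
F5 gives Ab3
G#5 gives B3
A4 gives C3
F#3 gives A1
D3 gives F1
D#4 gives F#2

A#2 A3 Ab3 B3 C3 A1 F1 F#2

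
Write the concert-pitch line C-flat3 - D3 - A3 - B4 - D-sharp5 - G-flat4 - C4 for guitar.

Cb4 D4 A4 B5 D#6 Gb5 C5

Written C4 sounds as C3 on the guitar, so concert pitches are written a perfect octave up.
Cb3 becomes Cb4
D3 becomes D4
A3 becomes A4
B4 becomes B5
D#5 becomes D#6
Gb4 becomes Gb5
C4 becomes C5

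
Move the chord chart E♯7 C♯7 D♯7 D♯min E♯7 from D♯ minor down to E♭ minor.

F7 Db7 Eb7 Ebmin F7

D♯ minor down to E♭ minor is an augmented seventh; each chord root moves by that interval while the quality stays the same.
E♯7: root E♯ down an augmented seventh → F, giving F7.
C♯7: root C♯ down an augmented seventh → Db, giving Db7.
D♯7: root D♯ down an augmented seventh → Eb, giving Eb7.
D♯min: root D♯ down an augmented seventh → Eb, giving Ebmin.
E♯7: root E♯ down an augmented seventh → F, giving F7.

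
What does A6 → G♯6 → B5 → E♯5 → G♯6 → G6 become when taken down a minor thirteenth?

C#5 B#4 D#4 G##3 B#4 B4

A6 down a minor thirteenth is C#5.
A minor thirteenth down from G#6 gives B#4.
B5: a thirteenth down reaches D, and 20 semitones makes it D#4.
E#5: a thirteenth down reaches G, and 20 semitones makes it G##3.
G#6: a thirteenth down reaches B, and 20 semitones makes it B#4.
G6: a thirteenth down reaches B, and 20 semitones makes it B4.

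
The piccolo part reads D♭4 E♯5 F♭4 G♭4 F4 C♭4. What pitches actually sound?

Db5 E#6 Fb5 Gb5 F5 Cb5

Written C4 on the piccolo sounds as C5, a perfect octave higher; apply that shift to every note.
Db4 -> Db5
E#5 -> E#6
Fb4 -> Fb5
Gb4 -> Gb5
F4 -> F5
Cb4 -> Cb5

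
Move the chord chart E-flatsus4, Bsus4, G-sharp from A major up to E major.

Bbsus4 F#sus4 D#

A major up to E major is a perfect fifth; each chord root moves by that interval while the quality stays the same.
E-flatsus4: root E-flat up a perfect fifth → Bb, giving Bbsus4.
Bsus4: root B up a perfect fifth → F#, giving F#sus4.
G-sharp: root G-sharp up a perfect fifth → D#, giving D#.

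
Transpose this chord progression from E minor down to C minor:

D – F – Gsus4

Bb Db Ebsus4

E minor down to C minor is a major third; each chord root moves by that interval while the quality stays the same.
D: root D down a major third → Bb, giving Bb.
F: root F down a major third → Db, giving Db.
Gsus4: root G down a major third → Eb, giving Ebsus4.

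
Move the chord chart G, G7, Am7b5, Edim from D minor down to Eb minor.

Ab Ab7 Bbm7b5 Fdim

D minor down to Eb minor is a major seventh; each chord root moves by that interval while the quality stays the same.
G: root G down a major seventh → Ab, giving Ab.
G7: root G down a major seventh → Ab, giving Ab7.
Am7b5: root A down a major seventh → Bb, giving Bbm7b5.
Edim: root E down a major seventh → F, giving Fdim.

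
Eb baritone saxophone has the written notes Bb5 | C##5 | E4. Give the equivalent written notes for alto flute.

Gb4 A#3 C3

First find concert pitch: the Eb baritone saxophone sounds a major thirteenth below written, so Bb5 C##5 E4 sounds Db4 E#3 G2.
Then write for alto flute: it sounds a perfect fourth below written, so the part must be a perfect fourth above concert.
Db4 → Gb4
E#3 → A#3
G2 → C3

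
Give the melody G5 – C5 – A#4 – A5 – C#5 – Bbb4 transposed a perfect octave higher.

G5 becomes G6
C5 becomes C6
A#4 becomes A#5
A5 becomes A6
C#5 becomes C#6
Bbb4 becomes Bbb5

G6 C6 A#5 A6 C#6 Bbb5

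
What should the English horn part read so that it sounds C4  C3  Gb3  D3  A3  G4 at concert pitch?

G4 G3 Db4 A3 E4 D5

The English horn sounds a perfect fifth below written, so the written part must be a perfect fifth above concert — transpose each note up.
C4 to G4
C3 to G3
Gb3 to Db4
D3 to A3
A3 to E4
G4 to D5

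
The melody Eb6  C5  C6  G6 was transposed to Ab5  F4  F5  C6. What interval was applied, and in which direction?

Take the first pair: Eb6 → Ab5. E to A spans 5 letter names, so the interval is some kind of fifth.
Ab5 to Eb6 is 7 semitones, which makes it a perfect fifth; the second version is lower, so the direction is down.
Checking another pair — G6 → C6 — gives the same interval.

down a perfect fifth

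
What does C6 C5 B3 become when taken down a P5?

F5 F4 E3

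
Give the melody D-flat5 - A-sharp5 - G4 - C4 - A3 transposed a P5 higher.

Db5 to Ab5
A#5 to E#6
G4 to D5
C4 to G4
A3 to E4

Ab5 E#6 D5 G4 E4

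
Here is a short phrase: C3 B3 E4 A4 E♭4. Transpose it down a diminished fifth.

F#2 E#3 A#3 D#4 A3

A diminished fifth down from C3 gives F#2.
B3: a fifth down reaches E, and 6 semitones makes it E#3.
E4 down a diminished fifth is A#3.
A4 down a diminished fifth is D#4.
Eb4 down a diminished fifth is A3.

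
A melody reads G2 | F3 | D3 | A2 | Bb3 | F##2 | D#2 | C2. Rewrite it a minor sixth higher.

Eb3 Db4 Bb3 F3 Gb4 D#3 B2 Ab2

G2 → Eb3
F3 → Db4
D3 → Bb3
A2 → F3
Bb3 → Gb4
F##2 → D#3
D#2 → B2
C2 → Ab2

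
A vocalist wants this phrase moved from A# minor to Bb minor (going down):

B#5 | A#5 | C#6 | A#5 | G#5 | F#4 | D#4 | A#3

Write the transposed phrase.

C5 Bb4 Db5 Bb4 Ab4 Gb3 Eb3 Bb2

A# minor to Bb minor down is an augmented seventh, so every note moves down by that interval.
B#5 becomes C5
A#5 becomes Bb4
C#6 becomes Db5
A#5 becomes Bb4
G#5 becomes Ab4
F#4 becomes Gb3
D#4 becomes Eb3
A#3 becomes Bb2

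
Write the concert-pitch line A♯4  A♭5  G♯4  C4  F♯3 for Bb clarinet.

Written C4 sounds as Bb3 on the Bb clarinet, so concert pitches are written a major second up.
A#4 gives B#4
Ab5 gives Bb5
G#4 gives A#4
C4 gives D4
F#3 gives G#3

B#4 Bb5 A#4 D4 G#3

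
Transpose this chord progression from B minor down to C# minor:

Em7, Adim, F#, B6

B minor down to C# minor is a minor seventh; each chord root moves by that interval while the quality stays the same.
Em7: root E down a minor seventh → F#, giving F#m7.
Adim: root A down a minor seventh → B, giving Bdim.
F#: root F# down a minor seventh → G#, giving G#.
B6: root B down a minor seventh → C#, giving C#6.

F#m7 Bdim G# C#6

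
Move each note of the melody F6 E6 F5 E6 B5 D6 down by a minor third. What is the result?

D6 C#6 D5 C#6 G#5 B5

F6 to D6
E6 to C#6
F5 to D5
E6 to C#6
B5 to G#5
D6 to B5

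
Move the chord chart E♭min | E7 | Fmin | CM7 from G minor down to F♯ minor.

Dmin D#7 Emin BM7

G minor down to F♯ minor is a minor second; each chord root moves by that interval while the quality stays the same.
E♭min: root E♭ down a minor second → D, giving Dmin.
E7: root E down a minor second → D#, giving D#7.
Fmin: root F down a minor second → E, giving Emin.
CM7: root C down a minor second → B, giving BM7.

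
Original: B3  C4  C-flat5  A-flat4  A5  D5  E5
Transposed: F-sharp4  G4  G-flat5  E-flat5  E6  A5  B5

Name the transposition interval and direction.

up a perfect fifth

Take the first pair: B3 → F#4. B to F spans 5 letter names, so the interval is some kind of fifth.
B3 to F#4 is 7 semitones, which makes it a perfect fifth; the second version is higher, so the direction is up.
Checking another pair — E5 → B5 — gives the same interval.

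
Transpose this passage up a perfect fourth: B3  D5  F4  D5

B3 to E4
D5 to G5
F4 to Bb4
D5 to G5

E4 G5 Bb4 G5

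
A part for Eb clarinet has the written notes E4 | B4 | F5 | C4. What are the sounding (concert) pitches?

The Eb clarinet sounds a minor third above written, so transpose each written note up a minor third.
E4 -> G4
B4 -> D5
F5 -> Ab5
C4 -> Eb4

G4 D5 Ab5 Eb4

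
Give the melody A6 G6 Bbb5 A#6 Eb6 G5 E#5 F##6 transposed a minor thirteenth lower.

A6 to C#5
G6 to B4
Bbb5 to Db4
A#6 to C##5
Eb6 to G4
G5 to B3
E#5 to G##3
F##6 to A##4

C#5 B4 Db4 C##5 G4 B3 G##3 A##4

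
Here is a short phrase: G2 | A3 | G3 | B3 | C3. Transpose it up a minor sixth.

Eb3 F4 Eb4 G4 Ab3

G2 → Eb3
A3 → F4
G3 → Eb4
B3 → G4
C3 → Ab3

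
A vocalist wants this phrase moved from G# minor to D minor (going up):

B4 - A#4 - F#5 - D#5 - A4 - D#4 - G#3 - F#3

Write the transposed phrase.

G# minor to D minor up is a diminished fifth, so every note moves up by that interval.
B4 becomes F5
A#4 becomes E5
F#5 becomes C6
D#5 becomes A5
A4 becomes Eb5
D#4 becomes A4
G#3 becomes D4
F#3 becomes C4

F5 E5 C6 A5 Eb5 A4 D4 C4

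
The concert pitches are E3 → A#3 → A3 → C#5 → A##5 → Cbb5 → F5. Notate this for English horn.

Written C4 sounds as F3 on the English horn, so concert pitches are written a perfect fifth up.
E3 becomes B3
A#3 becomes E#4
A3 becomes E4
C#5 becomes G#5
A##5 becomes E##6
Cbb5 becomes Gbb5
F5 becomes C6

B3 E#4 E4 G#5 E##6 Gbb5 C6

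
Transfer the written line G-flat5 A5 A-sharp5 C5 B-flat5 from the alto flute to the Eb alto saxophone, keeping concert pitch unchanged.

First find concert pitch: the alto flute sounds a perfect fourth below written, so G-flat5 A5 A-sharp5 C5 B-flat5 sounds Db5 E5 E#5 G4 F5.
Then write for Eb alto saxophone: it sounds a major sixth below written, so the part must be a major sixth above concert.
Db5 → Bb5
E5 → C#6
E#5 → C##6
G4 → E5
F5 → D6

Bb5 C#6 C##6 E5 D6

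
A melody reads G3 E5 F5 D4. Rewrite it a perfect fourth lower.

D3 B4 C5 A3

G3 → D3
E5 → B4
F5 → C5
D4 → A3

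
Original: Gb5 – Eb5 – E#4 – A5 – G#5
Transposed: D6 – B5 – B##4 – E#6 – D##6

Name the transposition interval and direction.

Take the first pair: Gb5 → D6. G to D spans 5 letter names, so the interval is some kind of fifth.
Gb5 to D6 is 8 semitones, which makes it an augmented fifth; the second version is higher, so the direction is up.
Checking another pair — G#5 → D##6 — gives the same interval.

up an augmented fifth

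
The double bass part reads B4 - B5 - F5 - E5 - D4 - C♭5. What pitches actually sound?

B3 B4 F4 E4 D3 Cb4

The double bass sounds a perfect octave below written, so transpose each written note down a perfect octave.
B4 to B3
B5 to B4
F5 to F4
E5 to E4
D4 to D3
Cb5 to Cb4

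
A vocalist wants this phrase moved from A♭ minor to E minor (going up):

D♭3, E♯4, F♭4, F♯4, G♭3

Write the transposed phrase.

A3 B##4 C5 C##5 D4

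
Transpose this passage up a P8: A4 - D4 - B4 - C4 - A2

A4 gives A5
D4 gives D5
B4 gives B5
C4 gives C5
A2 gives A3

A5 D5 B5 C5 A3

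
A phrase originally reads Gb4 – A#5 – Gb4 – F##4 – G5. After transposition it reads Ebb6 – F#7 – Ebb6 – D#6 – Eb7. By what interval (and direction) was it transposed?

From Gb4 to Ebb6 is 13 letter names — a thirteenth of some quality.
Gb4 to Ebb6 is 20 semitones, which makes it a minor thirteenth; the second version is higher, so the direction is up.
Checking another pair — G5 → Eb7 — gives the same interval.

up a minor thirteenth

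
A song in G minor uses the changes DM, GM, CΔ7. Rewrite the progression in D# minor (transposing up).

A#M D#M G#Δ7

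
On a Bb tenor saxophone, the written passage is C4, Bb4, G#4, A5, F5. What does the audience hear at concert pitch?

Bb2 Ab3 F#3 G4 Eb4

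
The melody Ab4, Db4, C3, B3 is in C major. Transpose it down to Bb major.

From C down to Bb is a major second; apply that to each pitch.
Ab4 gives Gb4
Db4 gives Cb4
C3 gives Bb2
B3 gives A3

Gb4 Cb4 Bb2 A3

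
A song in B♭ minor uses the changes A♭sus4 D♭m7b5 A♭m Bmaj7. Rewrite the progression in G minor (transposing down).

B♭ minor down to G minor is a minor third; each chord root moves by that interval while the quality stays the same.
A♭sus4: root A♭ down a minor third → F, giving Fsus4.
D♭m7b5: root D♭ down a minor third → Bb, giving Bbm7b5.
A♭m: root A♭ down a minor third → F, giving Fm.
Bmaj7: root B down a minor third → G#, giving G#maj7.

Fsus4 Bbm7b5 Fm G#maj7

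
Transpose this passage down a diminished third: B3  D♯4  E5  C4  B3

B3: a third down reaches G, and 2 semitones makes it G##3.
A diminished third down from D#4 gives B##3.
E5: a third down reaches C, and 2 semitones makes it C##5.
C4: a third down reaches A, and 2 semitones makes it A#3.
A diminished third down from B3 gives G##3.

G##3 B##3 C##5 A#3 G##3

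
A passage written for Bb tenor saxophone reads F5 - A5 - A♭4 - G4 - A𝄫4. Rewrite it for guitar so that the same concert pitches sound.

First find concert pitch: the Bb tenor saxophone sounds a major ninth below written, so F5 A5 A♭4 G4 A𝄫4 sounds Eb4 G4 Gb3 F3 Gbb3.
Then write for guitar: it sounds a perfect octave below written, so the part must be a perfect octave above concert.
Eb4 → Eb5
G4 → G5
Gb3 → Gb4
F3 → F4
Gbb3 → Gbb4

Eb5 G5 Gb4 F4 Gbb4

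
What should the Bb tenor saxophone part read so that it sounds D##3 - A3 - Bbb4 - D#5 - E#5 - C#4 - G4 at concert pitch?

E##4 B4 Cb6 E#6 F##6 D#5 A5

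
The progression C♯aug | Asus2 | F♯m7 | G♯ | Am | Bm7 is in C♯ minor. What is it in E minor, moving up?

Eaug Csus2 Am7 B Cm Dm7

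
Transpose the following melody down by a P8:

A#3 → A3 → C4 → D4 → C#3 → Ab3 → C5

A#2 A2 C3 D3 C#2 Ab2 C4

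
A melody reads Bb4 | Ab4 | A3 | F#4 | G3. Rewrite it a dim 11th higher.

Ebb6 Dbb6 Db5 Bb5 Cb5

A diminished eleventh up from Bb4 gives Ebb6.
Ab4 up a diminished eleventh is Dbb6.
A3: an eleventh up reaches D, and 16 semitones makes it Db5.
F#4 up a diminished eleventh is Bb5.
G3 up a diminished eleventh is Cb5.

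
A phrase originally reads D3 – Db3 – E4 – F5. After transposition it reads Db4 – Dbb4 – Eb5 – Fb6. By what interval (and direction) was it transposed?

up a diminished octave

From D3 to Db4 is 8 letter names — an octave of some quality.
D3 to Db4 is 11 semitones, which makes it a diminished octave; the second version is higher, so the direction is up.
Checking another pair — F5 → Fb6 — gives the same interval.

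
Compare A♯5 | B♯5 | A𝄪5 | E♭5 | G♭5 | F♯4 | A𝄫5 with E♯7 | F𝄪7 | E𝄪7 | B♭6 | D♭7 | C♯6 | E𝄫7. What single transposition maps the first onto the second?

From A#5 to E#7 is 12 letter names — a twelfth of some quality.
A#5 to E#7 is 19 semitones, which makes it a perfect twelfth; the second version is higher, so the direction is up.
Checking another pair — Abb5 → Ebb7 — gives the same interval.

up a perfect twelfth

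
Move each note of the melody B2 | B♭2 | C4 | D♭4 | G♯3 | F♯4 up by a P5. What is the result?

B2 gives F#3
Bb2 gives F3
C4 gives G4
Db4 gives Ab4
G#3 gives D#4
F#4 gives C#5

F#3 F3 G4 Ab4 D#4 C#5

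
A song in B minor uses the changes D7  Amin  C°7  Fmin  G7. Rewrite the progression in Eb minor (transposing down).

Gb7 Dbmin Fb°7 Bbbmin Cb7

B minor down to Eb minor is an augmented fifth; each chord root moves by that interval while the quality stays the same.
D7: root D down an augmented fifth → Gb, giving Gb7.
Amin: root A down an augmented fifth → Db, giving Dbmin.
C°7: root C down an augmented fifth → Fb, giving Fb°7.
Fmin: root F down an augmented fifth → Bbb, giving Bbbmin.
G7: root G down an augmented fifth → Cb, giving Cb7.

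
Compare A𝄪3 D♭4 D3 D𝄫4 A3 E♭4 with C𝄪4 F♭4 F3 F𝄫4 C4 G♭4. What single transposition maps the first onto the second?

up a minor third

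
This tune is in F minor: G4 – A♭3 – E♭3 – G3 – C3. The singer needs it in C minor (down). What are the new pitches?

D4 Eb3 Bb2 D3 G2

From F down to C is a perfect fourth; apply that to each pitch.
G4 to D4
Ab3 to Eb3
Eb3 to Bb2
G3 to D3
C3 to G2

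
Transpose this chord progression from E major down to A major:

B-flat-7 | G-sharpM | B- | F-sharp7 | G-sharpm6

E major down to A major is a perfect fifth; each chord root moves by that interval while the quality stays the same.
B-flat-7: root B-flat down a perfect fifth → Eb, giving Eb-7.
G-sharpM: root G-sharp down a perfect fifth → C#, giving C#M.
B-: root B down a perfect fifth → E, giving E-.
F-sharp7: root F-sharp down a perfect fifth → B, giving B7.
G-sharpm6: root G-sharp down a perfect fifth → C#, giving C#m6.

Eb-7 C#M E- B7 C#m6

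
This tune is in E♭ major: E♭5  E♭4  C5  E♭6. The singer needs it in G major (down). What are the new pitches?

G4 G3 E4 G5

E♭ major to G major down is a minor sixth, so every note moves down by that interval.
Eb5 -> G4
Eb4 -> G3
C5 -> E4
Eb6 -> G5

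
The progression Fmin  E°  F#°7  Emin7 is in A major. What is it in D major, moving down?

A major down to D major is a perfect fifth; each chord root moves by that interval while the quality stays the same.
Fmin: root F down a perfect fifth → Bb, giving Bbmin.
E°: root E down a perfect fifth → A, giving A°.
F#°7: root F# down a perfect fifth → B, giving B°7.
Emin7: root E down a perfect fifth → A, giving Amin7.

Bbmin A° B°7 Amin7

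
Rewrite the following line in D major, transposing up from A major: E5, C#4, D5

A5 F#4 G5

A major to D major up is a perfect fourth, so every note moves up by that interval.
E5 -> A5
C#4 -> F#4
D5 -> G5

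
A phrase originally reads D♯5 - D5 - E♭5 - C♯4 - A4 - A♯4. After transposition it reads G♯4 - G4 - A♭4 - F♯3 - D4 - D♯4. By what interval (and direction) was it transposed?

Take the first pair: D#5 → G#4. D to G spans 5 letter names, so the interval is some kind of fifth.
G#4 to D#5 is 7 semitones, which makes it a perfect fifth; the second version is lower, so the direction is down.
Checking another pair — A#4 → D#4 — gives the same interval.

down a perfect fifth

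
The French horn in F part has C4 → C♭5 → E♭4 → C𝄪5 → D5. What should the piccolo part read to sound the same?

F2 Fb3 Ab2 F##3 G3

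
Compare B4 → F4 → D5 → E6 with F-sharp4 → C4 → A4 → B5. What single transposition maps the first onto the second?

From B4 to F#4 is 4 letter names — a fourth of some quality.
F#4 to B4 is 5 semitones, which makes it a perfect fourth; the second version is lower, so the direction is down.
Checking another pair — E6 → B5 — gives the same interval.

down a perfect fourth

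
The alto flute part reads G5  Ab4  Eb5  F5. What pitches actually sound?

D5 Eb4 Bb4 C5

The alto flute sounds a perfect fourth below written, so transpose each written note down a perfect fourth.
G5 becomes D5
Ab4 becomes Eb4
Eb5 becomes Bb4
F5 becomes C5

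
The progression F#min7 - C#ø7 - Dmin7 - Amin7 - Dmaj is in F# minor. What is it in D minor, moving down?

F# minor down to D minor is a major third; each chord root moves by that interval while the quality stays the same.
F#min7: root F# down a major third → D, giving Dmin7.
C#ø7: root C# down a major third → A, giving Aø7.
Dmin7: root D down a major third → Bb, giving Bbmin7.
Amin7: root A down a major third → F, giving Fmin7.
Dmaj: root D down a major third → Bb, giving Bbmaj.

Dmin7 Aø7 Bbmin7 Fmin7 Bbmaj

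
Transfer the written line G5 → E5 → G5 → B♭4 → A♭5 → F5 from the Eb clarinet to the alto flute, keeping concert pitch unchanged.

Eb6 C6 Eb6 Gb5 Fb6 Db6

First find concert pitch: the Eb clarinet sounds a minor third above written, so G5 E5 G5 B♭4 A♭5 F5 sounds Bb5 G5 Bb5 Db5 Cb6 Ab5.
Then write for alto flute: it sounds a perfect fourth below written, so the part must be a perfect fourth above concert.
Bb5 → Eb6
G5 → C6
Bb5 → Eb6
Db5 → Gb5
Cb6 → Fb6
Ab5 → Db6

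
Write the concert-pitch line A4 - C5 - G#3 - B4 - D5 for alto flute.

D5 F5 C#4 E5 G5

Written C4 sounds as G3 on the alto flute, so concert pitches are written a perfect fourth up.
A4 becomes D5
C5 becomes F5
G#3 becomes C#4
B4 becomes E5
D5 becomes G5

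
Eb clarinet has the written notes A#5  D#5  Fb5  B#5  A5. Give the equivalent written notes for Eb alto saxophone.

First find concert pitch: the Eb clarinet sounds a minor third above written, so A#5 D#5 Fb5 B#5 A5 sounds C#6 F#5 Abb5 D#6 C6.
Then write for Eb alto saxophone: it sounds a major sixth below written, so the part must be a major sixth above concert.
C#6 → A#6
F#5 → D#6
Abb5 → Fb6
D#6 → B#6
C6 → A6

A#6 D#6 Fb6 B#6 A6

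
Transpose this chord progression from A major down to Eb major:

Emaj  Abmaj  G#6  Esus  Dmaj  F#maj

A major down to Eb major is an augmented fourth; each chord root moves by that interval while the quality stays the same.
Emaj: root E down an augmented fourth → Bb, giving Bbmaj.
Abmaj: root Ab down an augmented fourth → Ebb, giving Ebbmaj.
G#6: root G# down an augmented fourth → D, giving D6.
Esus: root E down an augmented fourth → Bb, giving Bbsus.
Dmaj: root D down an augmented fourth → Ab, giving Abmaj.
F#maj: root F# down an augmented fourth → C, giving Cmaj.

Bbmaj Ebbmaj D6 Bbsus Abmaj Cmaj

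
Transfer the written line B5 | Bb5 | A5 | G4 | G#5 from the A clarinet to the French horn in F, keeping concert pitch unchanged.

First find concert pitch: the A clarinet sounds a minor third below written, so B5 Bb5 A5 G4 G#5 sounds G#5 G5 F#5 E4 E#5.
Then write for French horn in F: it sounds a perfect fifth below written, so the part must be a perfect fifth above concert.
G#5 → D#6
G5 → D6
F#5 → C#6
E4 → B4
E#5 → B#5

D#6 D6 C#6 B4 B#5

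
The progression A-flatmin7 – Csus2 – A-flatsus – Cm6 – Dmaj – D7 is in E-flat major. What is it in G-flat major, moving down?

E-flat major down to G-flat major is a major sixth; each chord root moves by that interval while the quality stays the same.
A-flatmin7: root A-flat down a major sixth → Cb, giving Cbmin7.
Csus2: root C down a major sixth → Eb, giving Ebsus2.
A-flatsus: root A-flat down a major sixth → Cb, giving Cbsus.
Cm6: root C down a major sixth → Eb, giving Ebm6.
Dmaj: root D down a major sixth → F, giving Fmaj.
D7: root D down a major sixth → F, giving F7.

Cbmin7 Ebsus2 Cbsus Ebm6 Fmaj F7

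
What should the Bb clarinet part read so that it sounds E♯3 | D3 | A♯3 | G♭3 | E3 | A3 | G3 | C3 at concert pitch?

The Bb clarinet sounds a major second below written, so the written part must be a major second above concert — transpose each note up.
E#3 -> F##3
D3 -> E3
A#3 -> B#3
Gb3 -> Ab3
E3 -> F#3
A3 -> B3
G3 -> A3
C3 -> D3

F##3 E3 B#3 Ab3 F#3 B3 A3 D3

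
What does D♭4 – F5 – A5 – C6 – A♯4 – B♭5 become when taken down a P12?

A perfect twelfth down from Db4 gives Gb2.
F5 down a perfect twelfth is Bb3.
A5 down a perfect twelfth is D4.
C6: a twelfth down reaches F, and 19 semitones makes it F4.
A perfect twelfth down from A#4 gives D#3.
Bb5 down a perfect twelfth is Eb4.

Gb2 Bb3 D4 F4 D#3 Eb4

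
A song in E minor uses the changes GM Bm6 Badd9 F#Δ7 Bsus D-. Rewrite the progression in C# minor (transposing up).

E minor up to C# minor is a major sixth; each chord root moves by that interval while the quality stays the same.
GM: root G up a major sixth → E, giving EM.
Bm6: root B up a major sixth → G#, giving G#m6.
Badd9: root B up a major sixth → G#, giving G#add9.
F#Δ7: root F# up a major sixth → D#, giving D#Δ7.
Bsus: root B up a major sixth → G#, giving G#sus.
D-: root D up a major sixth → B, giving B-.

EM G#m6 G#add9 D#Δ7 G#sus B-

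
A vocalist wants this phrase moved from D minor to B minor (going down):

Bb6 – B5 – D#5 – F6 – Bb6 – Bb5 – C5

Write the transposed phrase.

G6 G#5 B#4 D6 G6 G5 A4

D minor to B minor down is a minor third, so every note moves down by that interval.
Bb6 to G6
B5 to G#5
D#5 to B#4
F6 to D6
Bb6 to G6
Bb5 to G5
C5 to A4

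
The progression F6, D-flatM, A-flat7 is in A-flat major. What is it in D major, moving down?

B6 GM D7

A-flat major down to D major is a diminished fifth; each chord root moves by that interval while the quality stays the same.
F6: root F down a diminished fifth → B, giving B6.
D-flatM: root D-flat down a diminished fifth → G, giving GM.
A-flat7: root A-flat down a diminished fifth → D, giving D7.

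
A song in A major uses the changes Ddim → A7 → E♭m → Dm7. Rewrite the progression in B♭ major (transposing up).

Ebdim Bb7 Fbm Ebm7

A major up to B♭ major is a minor second; each chord root moves by that interval while the quality stays the same.
Ddim: root D up a minor second → Eb, giving Ebdim.
A7: root A up a minor second → Bb, giving Bb7.
E♭m: root E♭ up a minor second → Fb, giving Fbm.
Dm7: root D up a minor second → Eb, giving Ebm7.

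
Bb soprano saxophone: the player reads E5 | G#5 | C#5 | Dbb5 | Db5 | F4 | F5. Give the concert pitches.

The Bb soprano saxophone sounds a major second below written, so transpose each written note down a major second.
E5 gives D5
G#5 gives F#5
C#5 gives B4
Dbb5 gives Cbb5
Db5 gives Cb5
F4 gives Eb4
F5 gives Eb5

D5 F#5 B4 Cbb5 Cb5 Eb4 Eb5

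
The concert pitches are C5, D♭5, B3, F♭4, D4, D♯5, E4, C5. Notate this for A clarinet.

Eb5 Fb5 D4 Abb4 F4 F#5 G4 Eb5

Written C4 sounds as A3 on the A clarinet, so concert pitches are written a minor third up.
C5 to Eb5
Db5 to Fb5
B3 to D4
Fb4 to Abb4
D4 to F4
D#5 to F#5
E4 to G4
C5 to Eb5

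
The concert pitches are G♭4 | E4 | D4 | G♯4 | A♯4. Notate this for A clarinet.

Bbb4 G4 F4 B4 C#5

Written C4 sounds as A3 on the A clarinet, so concert pitches are written a minor third up.
Gb4 -> Bbb4
E4 -> G4
D4 -> F4
G#4 -> B4
A#4 -> C#5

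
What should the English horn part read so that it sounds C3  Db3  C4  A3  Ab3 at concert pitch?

Written C4 sounds as F3 on the English horn, so concert pitches are written a perfect fifth up.
C3 gives G3
Db3 gives Ab3
C4 gives G4
A3 gives E4
Ab3 gives Eb4

G3 Ab3 G4 E4 Eb4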